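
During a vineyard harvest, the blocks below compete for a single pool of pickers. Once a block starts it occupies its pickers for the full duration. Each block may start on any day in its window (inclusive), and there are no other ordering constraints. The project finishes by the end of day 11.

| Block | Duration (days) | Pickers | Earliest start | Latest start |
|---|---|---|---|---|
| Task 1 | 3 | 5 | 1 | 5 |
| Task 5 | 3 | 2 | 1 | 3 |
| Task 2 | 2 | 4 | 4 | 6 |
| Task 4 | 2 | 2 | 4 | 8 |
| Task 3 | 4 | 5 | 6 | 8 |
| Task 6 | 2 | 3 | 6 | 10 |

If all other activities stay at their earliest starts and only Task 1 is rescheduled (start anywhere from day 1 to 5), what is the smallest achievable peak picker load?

8

Task 1@1: d1:7  d2:7  d3:7  d4:6  d5:6  d6:8  d7:8  d8:5  d9:5  d10:0  d11:0 → peak 8
Task 1@2: d1:2  d2:7  d3:7  d4:11  d5:6  d6:8  d7:8  d8:5  d9:5  d10:0  d11:0 → peak 11
Task 1@3: d1:2  d2:2  d3:7  d4:11  d5:11  d6:8  d7:8  d8:5  d9:5  d10:0  d11:0 → peak 11
Task 1@4: d1:2  d2:2  d3:2  d4:11  d5:11  d6:13  d7:8  d8:5  d9:5  d10:0  d11:0 → peak 13
Task 1@5: d1:2  d2:2  d3:2  d4:6  d5:11  d6:13  d7:13  d8:5  d9:5  d10:0  d11:0 → peak 13
Best is Task 1@1, peak 8.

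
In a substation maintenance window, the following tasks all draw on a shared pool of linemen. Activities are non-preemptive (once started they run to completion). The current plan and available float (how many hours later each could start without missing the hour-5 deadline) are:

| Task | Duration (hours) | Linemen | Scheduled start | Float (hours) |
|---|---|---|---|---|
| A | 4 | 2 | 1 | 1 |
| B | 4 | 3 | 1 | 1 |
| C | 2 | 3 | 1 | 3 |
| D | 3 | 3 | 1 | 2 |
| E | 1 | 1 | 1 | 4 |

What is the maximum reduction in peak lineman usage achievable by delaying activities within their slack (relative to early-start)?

4

Early-start peak: h1:12  h2:11  h3:8  h4:5  h5:0 ⇒ 12.
Leveled (A@1, B@1, C@1, D@3, E@5): h1:8  h2:8  h3:8  h4:8  h5:4 ⇒ 8.
Reduction 12 − 8 = 4.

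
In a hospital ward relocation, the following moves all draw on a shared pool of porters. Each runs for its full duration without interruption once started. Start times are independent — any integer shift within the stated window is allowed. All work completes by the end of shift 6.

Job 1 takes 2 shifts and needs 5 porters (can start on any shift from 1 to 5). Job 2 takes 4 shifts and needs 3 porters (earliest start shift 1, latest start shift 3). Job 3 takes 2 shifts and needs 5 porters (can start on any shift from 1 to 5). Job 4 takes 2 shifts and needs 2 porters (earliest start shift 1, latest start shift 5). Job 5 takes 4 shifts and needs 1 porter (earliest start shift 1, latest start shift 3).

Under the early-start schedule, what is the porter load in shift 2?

16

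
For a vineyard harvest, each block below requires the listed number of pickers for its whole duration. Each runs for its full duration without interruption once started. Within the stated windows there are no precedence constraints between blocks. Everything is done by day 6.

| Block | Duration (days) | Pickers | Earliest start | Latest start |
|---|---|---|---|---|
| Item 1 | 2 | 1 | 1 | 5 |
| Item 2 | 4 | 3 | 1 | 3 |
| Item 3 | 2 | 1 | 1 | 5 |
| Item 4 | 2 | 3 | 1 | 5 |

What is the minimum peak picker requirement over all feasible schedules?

4

Early-start (Item 1@1, Item 2@1, Item 3@1, Item 4@1) gives peak 8: d1:8  d2:8  d3:3  d4:3  d5:0  d6:0.
Shift Item 3→3, Item 4→5.
Schedule Item 1@1, Item 2@1, Item 3@3, Item 4@5: d1:4  d2:4  d3:4  d4:4  d5:3  d6:3 — peak 4.
Total picker-days = 22 over 6 days ⇒ peak ≥ ⌈22/6⌉ = 4, so 4 is optimal.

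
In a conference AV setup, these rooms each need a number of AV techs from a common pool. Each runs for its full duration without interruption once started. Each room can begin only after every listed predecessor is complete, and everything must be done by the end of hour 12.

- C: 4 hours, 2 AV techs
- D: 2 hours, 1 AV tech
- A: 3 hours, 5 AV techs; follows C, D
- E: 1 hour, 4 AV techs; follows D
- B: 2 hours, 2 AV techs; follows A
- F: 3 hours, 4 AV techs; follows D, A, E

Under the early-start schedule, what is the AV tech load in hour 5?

At early start, hour 5 has: A.
Demand: 5 = 5.

5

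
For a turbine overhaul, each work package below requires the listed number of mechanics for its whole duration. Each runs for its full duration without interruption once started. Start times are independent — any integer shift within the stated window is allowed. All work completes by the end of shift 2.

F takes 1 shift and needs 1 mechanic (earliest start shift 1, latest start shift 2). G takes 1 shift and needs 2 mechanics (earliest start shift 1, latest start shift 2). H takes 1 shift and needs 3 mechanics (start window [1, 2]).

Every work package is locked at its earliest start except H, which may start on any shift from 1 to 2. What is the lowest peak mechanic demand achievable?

H@1: s1:6  s2:0 → peak 6
H@2: s1:3  s2:3 → peak 3
Best is H@2, peak 3.

3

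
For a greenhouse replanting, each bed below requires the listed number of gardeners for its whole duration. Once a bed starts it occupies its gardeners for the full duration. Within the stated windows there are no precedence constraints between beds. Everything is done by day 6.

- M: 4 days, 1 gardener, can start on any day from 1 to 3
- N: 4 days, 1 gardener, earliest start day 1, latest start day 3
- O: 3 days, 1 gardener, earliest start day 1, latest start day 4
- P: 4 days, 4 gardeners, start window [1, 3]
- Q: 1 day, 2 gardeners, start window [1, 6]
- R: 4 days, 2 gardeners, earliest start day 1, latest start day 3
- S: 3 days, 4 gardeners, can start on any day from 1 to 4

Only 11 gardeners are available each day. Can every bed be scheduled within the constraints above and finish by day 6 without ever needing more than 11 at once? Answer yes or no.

The minimum achievable peak is 12; 11 < 12, so no feasible schedule stays within the cap.

no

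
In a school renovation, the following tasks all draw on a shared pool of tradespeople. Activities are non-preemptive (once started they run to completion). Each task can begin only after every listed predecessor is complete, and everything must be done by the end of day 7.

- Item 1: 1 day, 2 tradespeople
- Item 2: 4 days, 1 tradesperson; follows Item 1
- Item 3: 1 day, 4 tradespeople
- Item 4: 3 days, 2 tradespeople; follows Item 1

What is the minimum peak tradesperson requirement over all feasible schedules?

Early-start (Item 1@1, Item 2@2, Item 3@1, Item 4@2) gives peak 6: d1:6  d2:3  d3:3  d4:3  d5:1  d6:0  d7:0.
Shift Item 3→6.
Schedule Item 1@1, Item 2@2, Item 3@6, Item 4@2: d1:2  d2:3  d3:3  d4:3  d5:1  d6:4  d7:0 — peak 4.

4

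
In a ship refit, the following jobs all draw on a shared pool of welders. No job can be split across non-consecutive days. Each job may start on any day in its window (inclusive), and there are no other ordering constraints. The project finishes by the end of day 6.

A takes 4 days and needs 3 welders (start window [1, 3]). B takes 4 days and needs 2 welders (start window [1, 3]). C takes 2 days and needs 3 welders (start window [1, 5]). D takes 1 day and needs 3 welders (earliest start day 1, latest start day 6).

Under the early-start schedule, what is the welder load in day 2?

8

At early start, day 2 has: A, B, C.
Demand: 3 + 2 + 3 = 8.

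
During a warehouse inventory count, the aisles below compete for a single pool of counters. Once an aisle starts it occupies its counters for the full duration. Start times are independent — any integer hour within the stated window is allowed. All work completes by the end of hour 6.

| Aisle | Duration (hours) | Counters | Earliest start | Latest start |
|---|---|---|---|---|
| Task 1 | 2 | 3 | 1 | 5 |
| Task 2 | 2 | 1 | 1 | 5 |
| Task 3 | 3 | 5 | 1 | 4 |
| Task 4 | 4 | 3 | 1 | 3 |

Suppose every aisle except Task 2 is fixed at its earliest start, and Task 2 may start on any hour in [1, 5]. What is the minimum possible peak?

Task 2@1: h1:12  h2:12  h3:8  h4:3  h5:0  h6:0 → peak 12
Task 2@2: h1:11  h2:12  h3:9  h4:3  h5:0  h6:0 → peak 12
Task 2@3: h1:11  h2:11  h3:9  h4:4  h5:0  h6:0 → peak 11
Task 2@4: h1:11  h2:11  h3:8  h4:4  h5:1  h6:0 → peak 11
Task 2@5: h1:11  h2:11  h3:8  h4:3  h5:1  h6:1 → peak 11
Best is Task 2@3, peak 11.

11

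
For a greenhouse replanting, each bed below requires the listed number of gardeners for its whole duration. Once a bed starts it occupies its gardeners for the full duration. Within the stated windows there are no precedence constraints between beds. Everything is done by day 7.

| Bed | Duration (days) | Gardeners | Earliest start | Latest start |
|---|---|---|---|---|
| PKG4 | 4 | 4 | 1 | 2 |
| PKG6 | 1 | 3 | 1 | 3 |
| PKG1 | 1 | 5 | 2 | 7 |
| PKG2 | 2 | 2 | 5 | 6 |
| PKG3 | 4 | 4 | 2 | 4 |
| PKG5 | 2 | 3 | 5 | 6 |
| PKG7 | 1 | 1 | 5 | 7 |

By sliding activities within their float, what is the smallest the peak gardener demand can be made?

Early-start (PKG4@1, PKG6@1, PKG1@2, PKG2@5, PKG3@2, PKG5@5, PKG7@5) gives peak 13: d1:7  d2:13  d3:8  d4:8  d5:10  d6:5  d7:0.
Shift PKG1→7, PKG5→6.
Schedule PKG4@1, PKG6@1, PKG1@7, PKG2@5, PKG3@2, PKG5@6, PKG7@5: d1:7  d2:8  d3:8  d4:8  d5:7  d6:5  d7:8 — peak 8.
Total gardener-days = 51 over 7 days ⇒ peak ≥ ⌈51/7⌉ = 8, so 8 is optimal.

8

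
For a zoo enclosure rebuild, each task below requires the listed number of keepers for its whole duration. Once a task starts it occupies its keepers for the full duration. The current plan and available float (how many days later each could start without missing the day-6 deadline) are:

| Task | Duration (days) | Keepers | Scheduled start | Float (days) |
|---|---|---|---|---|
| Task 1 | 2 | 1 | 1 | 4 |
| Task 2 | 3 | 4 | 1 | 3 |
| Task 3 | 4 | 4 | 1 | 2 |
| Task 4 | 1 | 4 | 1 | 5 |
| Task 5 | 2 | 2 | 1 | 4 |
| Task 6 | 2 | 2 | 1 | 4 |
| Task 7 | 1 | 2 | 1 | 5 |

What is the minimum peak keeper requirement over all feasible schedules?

8

Early-start (Task 1@1, Task 2@1, Task 3@1, Task 4@1, Task 5@1, Task 6@1, Task 7@1) gives peak 19: d1:19  d2:13  d3:8  d4:4  d5:0  d6:0.
Shift Task 3→3, Task 4→4, Task 6→5, Task 7→5.
Schedule Task 1@1, Task 2@1, Task 3@3, Task 4@4, Task 5@1, Task 6@5, Task 7@5: d1:7  d2:7  d3:8  d4:8  d5:8  d6:6 — peak 8.
Total keeper-days = 44 over 6 days ⇒ peak ≥ ⌈44/6⌉ = 8, so 8 is optimal.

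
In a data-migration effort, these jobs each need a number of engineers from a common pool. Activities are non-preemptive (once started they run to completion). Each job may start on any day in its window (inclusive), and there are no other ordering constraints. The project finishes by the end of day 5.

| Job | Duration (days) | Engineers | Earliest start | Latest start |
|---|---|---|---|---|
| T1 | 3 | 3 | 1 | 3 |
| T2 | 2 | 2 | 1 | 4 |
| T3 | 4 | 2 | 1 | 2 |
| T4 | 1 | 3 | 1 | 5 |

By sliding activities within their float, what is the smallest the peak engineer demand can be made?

5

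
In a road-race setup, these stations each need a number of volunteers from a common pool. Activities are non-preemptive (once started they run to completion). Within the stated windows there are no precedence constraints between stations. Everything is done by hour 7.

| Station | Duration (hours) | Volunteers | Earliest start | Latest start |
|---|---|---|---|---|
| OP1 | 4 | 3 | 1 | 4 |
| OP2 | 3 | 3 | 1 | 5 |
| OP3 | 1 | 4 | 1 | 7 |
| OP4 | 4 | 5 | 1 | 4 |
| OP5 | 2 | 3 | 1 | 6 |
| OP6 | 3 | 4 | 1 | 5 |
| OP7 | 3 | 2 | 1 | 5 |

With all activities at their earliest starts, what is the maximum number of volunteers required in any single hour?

24

Early-start schedule: OP1@1, OP2@1, OP3@1, OP4@1, OP5@1, OP6@1, OP7@1.
Load per hour: hour 1: 24, hour 2: 20, hour 3: 17, hour 4: 8, hour 5: 0, hour 6: 0, hour 7: 0.
Peak is 24.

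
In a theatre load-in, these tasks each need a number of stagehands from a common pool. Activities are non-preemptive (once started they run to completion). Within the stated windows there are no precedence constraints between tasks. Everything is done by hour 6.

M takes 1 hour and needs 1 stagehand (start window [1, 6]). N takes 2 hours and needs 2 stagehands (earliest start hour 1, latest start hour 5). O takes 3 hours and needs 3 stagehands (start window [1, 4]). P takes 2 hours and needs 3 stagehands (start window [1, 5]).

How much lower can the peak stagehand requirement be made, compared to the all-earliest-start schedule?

Early-start peak: h1:9  h2:8  h3:3  h4:0  h5:0  h6:0 ⇒ 9.
Leveled (M@1, N@1, O@2, P@5): h1:3  h2:5  h3:3  h4:3  h5:3  h6:3 ⇒ 5.
Reduction 9 − 5 = 4.

4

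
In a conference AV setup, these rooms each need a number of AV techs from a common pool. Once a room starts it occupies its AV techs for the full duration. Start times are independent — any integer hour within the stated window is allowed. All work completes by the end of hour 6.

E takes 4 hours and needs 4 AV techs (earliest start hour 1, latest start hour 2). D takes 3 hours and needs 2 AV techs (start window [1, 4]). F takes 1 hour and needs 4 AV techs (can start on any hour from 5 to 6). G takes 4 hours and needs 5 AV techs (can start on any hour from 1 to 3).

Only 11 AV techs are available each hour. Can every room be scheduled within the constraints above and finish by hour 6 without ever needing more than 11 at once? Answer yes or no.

yes

Schedule E@1, D@1, F@5, G@1: h1:11  h2:11  h3:11  h4:9  h5:4  h6:0 — peak 11 ≤ 11.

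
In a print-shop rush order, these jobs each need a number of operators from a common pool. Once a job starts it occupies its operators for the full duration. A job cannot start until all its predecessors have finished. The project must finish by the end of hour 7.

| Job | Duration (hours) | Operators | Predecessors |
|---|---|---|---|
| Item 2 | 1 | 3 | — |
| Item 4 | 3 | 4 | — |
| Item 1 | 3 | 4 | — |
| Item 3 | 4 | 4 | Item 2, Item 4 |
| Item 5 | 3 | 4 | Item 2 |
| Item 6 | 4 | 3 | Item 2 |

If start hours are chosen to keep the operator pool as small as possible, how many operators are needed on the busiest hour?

11

Early-start (Item 2@1, Item 4@1, Item 1@1, Item 3@4, Item 5@2, Item 6@2) gives peak 15: h1:11  h2:15  h3:15  h4:11  h5:7  h6:4  h7:4.
Shift Item 5→4.
Schedule Item 2@1, Item 4@1, Item 1@1, Item 3@4, Item 5@4, Item 6@2: h1:11  h2:11  h3:11  h4:11  h5:11  h6:8  h7:4 — peak 11.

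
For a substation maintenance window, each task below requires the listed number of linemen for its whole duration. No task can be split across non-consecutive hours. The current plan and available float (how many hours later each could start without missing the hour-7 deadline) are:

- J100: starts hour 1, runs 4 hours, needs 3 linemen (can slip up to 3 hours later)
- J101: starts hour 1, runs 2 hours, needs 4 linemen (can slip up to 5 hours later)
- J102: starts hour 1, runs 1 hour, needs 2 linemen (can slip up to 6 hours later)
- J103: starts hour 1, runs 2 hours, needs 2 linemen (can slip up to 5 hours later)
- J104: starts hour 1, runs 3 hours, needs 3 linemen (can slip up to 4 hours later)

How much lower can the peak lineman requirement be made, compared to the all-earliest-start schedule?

Early-start peak: h1:14  h2:12  h3:6  h4:3  h5:0  h6:0  h7:0 ⇒ 14.
Leveled (J100@1, J101@5, J102@1, J103@5, J104@2): h1:5  h2:6  h3:6  h4:6  h5:6  h6:6  h7:0 ⇒ 6.
Reduction 14 − 6 = 8.

8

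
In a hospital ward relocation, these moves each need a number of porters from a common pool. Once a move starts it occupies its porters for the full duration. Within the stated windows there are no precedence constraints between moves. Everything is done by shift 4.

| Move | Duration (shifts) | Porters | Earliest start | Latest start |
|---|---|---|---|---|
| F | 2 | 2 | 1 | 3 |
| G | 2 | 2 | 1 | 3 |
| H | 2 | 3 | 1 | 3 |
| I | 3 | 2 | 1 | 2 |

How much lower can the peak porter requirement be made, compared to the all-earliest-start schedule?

3

Early-start peak: s1:9  s2:9  s3:2  s4:0 ⇒ 9.
Leveled (F@1, G@1, H@3, I@1): s1:6  s2:6  s3:5  s4:3 ⇒ 6.
Reduction 9 − 6 = 3.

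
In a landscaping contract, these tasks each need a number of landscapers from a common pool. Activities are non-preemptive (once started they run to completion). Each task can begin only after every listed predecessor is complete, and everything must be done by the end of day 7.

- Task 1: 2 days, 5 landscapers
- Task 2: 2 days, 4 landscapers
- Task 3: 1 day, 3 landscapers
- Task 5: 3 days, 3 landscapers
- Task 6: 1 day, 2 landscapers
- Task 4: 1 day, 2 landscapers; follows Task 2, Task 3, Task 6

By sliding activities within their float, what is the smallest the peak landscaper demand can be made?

Early-start (Task 1@1, Task 2@1, Task 3@1, Task 5@1, Task 6@1, Task 4@3) gives peak 17: d1:17  d2:12  d3:5  d4:0  d5:0  d6:0  d7:0.
Shift Task 2→3, Task 3→5, Task 5→5, Task 6→3, Task 4→6.
Schedule Task 1@1, Task 2@3, Task 3@5, Task 5@5, Task 6@3, Task 4@6: d1:5  d2:5  d3:6  d4:4  d5:6  d6:5  d7:3 — peak 6.

6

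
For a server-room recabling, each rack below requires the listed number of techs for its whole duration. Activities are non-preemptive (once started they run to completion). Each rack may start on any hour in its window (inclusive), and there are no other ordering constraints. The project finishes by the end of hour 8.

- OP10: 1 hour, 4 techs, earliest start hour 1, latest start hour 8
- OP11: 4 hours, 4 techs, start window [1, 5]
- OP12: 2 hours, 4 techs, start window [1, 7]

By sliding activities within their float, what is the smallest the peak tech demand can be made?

Early-start (OP10@1, OP11@1, OP12@1) gives peak 12: h1:12  h2:8  h3:4  h4:4  h5:0  h6:0  h7:0  h8:0.
Shift OP11→2, OP12→6.
Schedule OP10@1, OP11@2, OP12@6: h1:4  h2:4  h3:4  h4:4  h5:4  h6:4  h7:4  h8:0 — peak 4.
Total tech-hours = 28 over 8 hours ⇒ peak ≥ ⌈28/8⌉ = 4, so 4 is optimal.

4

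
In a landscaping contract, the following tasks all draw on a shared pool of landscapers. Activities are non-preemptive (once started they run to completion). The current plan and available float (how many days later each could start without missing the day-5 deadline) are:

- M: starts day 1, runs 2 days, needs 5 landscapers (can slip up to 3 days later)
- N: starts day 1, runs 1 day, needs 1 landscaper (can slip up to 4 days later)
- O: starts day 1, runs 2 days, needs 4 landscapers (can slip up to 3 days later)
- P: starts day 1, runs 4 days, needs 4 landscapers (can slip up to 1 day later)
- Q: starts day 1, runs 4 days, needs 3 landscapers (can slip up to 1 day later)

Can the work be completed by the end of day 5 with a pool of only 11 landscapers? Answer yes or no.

no

The minimum achievable peak is 12; 11 < 12, so no feasible schedule stays within the cap.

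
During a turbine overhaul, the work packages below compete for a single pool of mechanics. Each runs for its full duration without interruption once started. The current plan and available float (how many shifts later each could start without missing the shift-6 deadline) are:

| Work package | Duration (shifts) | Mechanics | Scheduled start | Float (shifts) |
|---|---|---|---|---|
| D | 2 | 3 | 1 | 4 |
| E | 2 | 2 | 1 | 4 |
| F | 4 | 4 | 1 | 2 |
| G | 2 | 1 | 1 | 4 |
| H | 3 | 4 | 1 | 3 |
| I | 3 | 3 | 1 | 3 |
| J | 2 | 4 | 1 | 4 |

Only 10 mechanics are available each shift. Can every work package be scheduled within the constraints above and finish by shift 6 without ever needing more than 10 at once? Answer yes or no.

yes

Schedule D@1, E@3, F@1, G@5, H@4, I@1, J@5: s1:10  s2:10  s3:9  s4:10  s5:9  s6:9 — peak 10 ≤ 10.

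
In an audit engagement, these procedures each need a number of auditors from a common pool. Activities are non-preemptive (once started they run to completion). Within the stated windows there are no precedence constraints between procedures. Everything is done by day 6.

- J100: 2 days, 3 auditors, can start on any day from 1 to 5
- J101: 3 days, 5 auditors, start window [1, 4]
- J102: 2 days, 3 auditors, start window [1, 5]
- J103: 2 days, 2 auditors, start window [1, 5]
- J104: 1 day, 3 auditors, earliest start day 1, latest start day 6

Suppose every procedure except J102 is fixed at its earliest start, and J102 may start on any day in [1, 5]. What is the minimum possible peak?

J102@1: d1:16  d2:13  d3:5  d4:0  d5:0  d6:0 → peak 16
J102@2: d1:13  d2:13  d3:8  d4:0  d5:0  d6:0 → peak 13
J102@3: d1:13  d2:10  d3:8  d4:3  d5:0  d6:0 → peak 13
J102@4: d1:13  d2:10  d3:5  d4:3  d5:3  d6:0 → peak 13
J102@5: d1:13  d2:10  d3:5  d4:0  d5:3  d6:3 → peak 13
Best is J102@2, peak 13.

13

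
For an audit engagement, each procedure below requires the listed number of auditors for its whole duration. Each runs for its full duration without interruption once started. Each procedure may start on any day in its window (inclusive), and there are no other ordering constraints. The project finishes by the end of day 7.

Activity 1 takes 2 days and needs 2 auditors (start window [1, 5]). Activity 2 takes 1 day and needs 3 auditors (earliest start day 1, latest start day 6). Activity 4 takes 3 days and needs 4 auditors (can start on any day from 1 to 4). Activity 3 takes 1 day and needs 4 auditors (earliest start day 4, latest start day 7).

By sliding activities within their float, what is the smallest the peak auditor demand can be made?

Early-start (Activity 1@1, Activity 2@1, Activity 4@1, Activity 3@4) gives peak 9: d1:9  d2:6  d3:4  d4:4  d5:0  d6:0  d7:0.
Shift Activity 2→3, Activity 4→4, Activity 3→7.
Schedule Activity 1@1, Activity 2@3, Activity 4@4, Activity 3@7: d1:2  d2:2  d3:3  d4:4  d5:4  d6:4  d7:4 — peak 4.
Total auditor-days = 23 over 7 days ⇒ peak ≥ ⌈23/7⌉ = 4, so 4 is optimal.

4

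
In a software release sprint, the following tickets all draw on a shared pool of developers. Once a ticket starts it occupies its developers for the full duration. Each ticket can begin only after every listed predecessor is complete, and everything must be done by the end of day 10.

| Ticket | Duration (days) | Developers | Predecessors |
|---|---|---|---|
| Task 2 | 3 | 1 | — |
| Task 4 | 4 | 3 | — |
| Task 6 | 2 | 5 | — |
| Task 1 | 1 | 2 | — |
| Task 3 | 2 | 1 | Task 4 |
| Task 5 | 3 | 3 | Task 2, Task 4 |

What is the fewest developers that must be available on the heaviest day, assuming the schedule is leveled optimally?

5

Early-start (Task 2@1, Task 4@1, Task 6@1, Task 1@1, Task 3@5, Task 5@5) gives peak 11: d1:11  d2:9  d3:4  d4:3  d5:4  d6:4  d7:3  d8:0  d9:0  d10:0.
Shift Task 6→5, Task 1→4, Task 3→7, Task 5→7.
Schedule Task 2@1, Task 4@1, Task 6@5, Task 1@4, Task 3@7, Task 5@7: d1:4  d2:4  d3:4  d4:5  d5:5  d6:5  d7:4  d8:4  d9:3  d10:0 — peak 5.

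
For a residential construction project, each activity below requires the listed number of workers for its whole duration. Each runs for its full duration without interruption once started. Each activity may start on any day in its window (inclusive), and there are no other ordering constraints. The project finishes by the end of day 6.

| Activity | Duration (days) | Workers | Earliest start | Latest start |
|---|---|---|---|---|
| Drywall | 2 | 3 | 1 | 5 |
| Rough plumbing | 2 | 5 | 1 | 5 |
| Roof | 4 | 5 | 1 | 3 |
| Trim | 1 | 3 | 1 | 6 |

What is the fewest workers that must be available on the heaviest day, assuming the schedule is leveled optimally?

8

Early-start (Drywall@1, Rough plumbing@1, Roof@1, Trim@1) gives peak 16: d1:16  d2:13  d3:5  d4:5  d5:0  d6:0.
Shift Roof→3, Trim→3.
Schedule Drywall@1, Rough plumbing@1, Roof@3, Trim@3: d1:8  d2:8  d3:8  d4:5  d5:5  d6:5 — peak 8.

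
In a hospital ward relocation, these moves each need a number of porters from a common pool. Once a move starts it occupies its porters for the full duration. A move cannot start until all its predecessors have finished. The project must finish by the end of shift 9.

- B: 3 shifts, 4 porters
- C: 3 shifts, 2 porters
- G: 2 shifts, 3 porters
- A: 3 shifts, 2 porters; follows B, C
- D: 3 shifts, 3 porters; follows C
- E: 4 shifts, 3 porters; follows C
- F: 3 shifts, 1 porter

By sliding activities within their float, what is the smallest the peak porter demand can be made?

Early-start (B@1, C@1, G@1, A@4, D@4, E@4, F@1) gives peak 10: s1:10  s2:10  s3:7  s4:8  s5:8  s6:8  s7:3  s8:0  s9:0.
Shift G→4, D→7, E→6, F→4.
Schedule B@1, C@1, G@4, A@4, D@7, E@6, F@4: s1:6  s2:6  s3:6  s4:6  s5:6  s6:6  s7:6  s8:6  s9:6 — peak 6.
Total porter-shifts = 54 over 9 shifts ⇒ peak ≥ ⌈54/9⌉ = 6, so 6 is optimal.

6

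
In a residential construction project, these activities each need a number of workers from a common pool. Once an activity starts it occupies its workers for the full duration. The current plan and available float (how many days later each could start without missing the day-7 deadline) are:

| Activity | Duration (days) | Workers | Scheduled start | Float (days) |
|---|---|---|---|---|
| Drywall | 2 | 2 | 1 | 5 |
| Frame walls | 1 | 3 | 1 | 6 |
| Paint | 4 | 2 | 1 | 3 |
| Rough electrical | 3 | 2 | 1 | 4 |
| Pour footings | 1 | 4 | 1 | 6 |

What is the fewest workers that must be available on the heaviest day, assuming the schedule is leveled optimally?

Early-start (Drywall@1, Frame walls@1, Paint@1, Rough electrical@1, Pour footings@1) gives peak 13: d1:13  d2:6  d3:4  d4:2  d5:0  d6:0  d7:0.
Shift Frame walls→6, Rough electrical→3, Pour footings→7.
Schedule Drywall@1, Frame walls@6, Paint@1, Rough electrical@3, Pour footings@7: d1:4  d2:4  d3:4  d4:4  d5:2  d6:3  d7:4 — peak 4.
Total worker-days = 25 over 7 days ⇒ peak ≥ ⌈25/7⌉ = 4, so 4 is optimal.

4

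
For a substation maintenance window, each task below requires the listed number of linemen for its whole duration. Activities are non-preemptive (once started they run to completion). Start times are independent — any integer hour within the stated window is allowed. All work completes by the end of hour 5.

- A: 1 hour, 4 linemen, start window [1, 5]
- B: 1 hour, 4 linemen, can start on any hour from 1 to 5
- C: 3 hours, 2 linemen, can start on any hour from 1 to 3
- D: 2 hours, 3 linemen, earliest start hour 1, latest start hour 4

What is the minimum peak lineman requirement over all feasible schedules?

Early-start (A@1, B@1, C@1, D@1) gives peak 13: h1:13  h2:5  h3:2  h4:0  h5:0.
Shift B→2, C→3, D→3.
Schedule A@1, B@2, C@3, D@3: h1:4  h2:4  h3:5  h4:5  h5:2 — peak 5.

5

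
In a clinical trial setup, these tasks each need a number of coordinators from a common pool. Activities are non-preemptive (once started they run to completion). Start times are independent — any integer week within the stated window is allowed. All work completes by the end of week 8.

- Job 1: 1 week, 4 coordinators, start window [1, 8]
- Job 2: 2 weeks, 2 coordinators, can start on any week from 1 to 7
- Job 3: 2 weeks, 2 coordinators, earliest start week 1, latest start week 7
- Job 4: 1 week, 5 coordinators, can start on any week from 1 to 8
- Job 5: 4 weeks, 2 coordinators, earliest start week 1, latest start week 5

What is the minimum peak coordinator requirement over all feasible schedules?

5

Early-start (Job 1@1, Job 2@1, Job 3@1, Job 4@1, Job 5@1) gives peak 15: w1:15  w2:6  w3:2  w4:2  w5:0  w6:0  w7:0  w8:0.
Shift Job 2→2, Job 3→2, Job 4→4, Job 5→5.
Schedule Job 1@1, Job 2@2, Job 3@2, Job 4@4, Job 5@5: w1:4  w2:4  w3:4  w4:5  w5:2  w6:2  w7:2  w8:2 — peak 5.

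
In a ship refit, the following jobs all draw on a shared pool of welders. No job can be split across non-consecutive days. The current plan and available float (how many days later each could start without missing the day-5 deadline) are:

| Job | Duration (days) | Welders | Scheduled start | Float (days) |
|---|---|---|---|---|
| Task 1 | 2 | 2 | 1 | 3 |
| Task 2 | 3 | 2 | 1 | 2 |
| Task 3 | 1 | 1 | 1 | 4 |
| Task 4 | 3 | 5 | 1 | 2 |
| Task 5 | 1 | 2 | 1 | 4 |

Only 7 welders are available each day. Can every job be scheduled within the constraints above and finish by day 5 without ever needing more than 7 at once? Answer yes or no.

yes

Schedule Task 1@1, Task 2@1, Task 3@1, Task 4@3, Task 5@1: d1:7  d2:4  d3:7  d4:5  d5:5 — peak 7 ≤ 7.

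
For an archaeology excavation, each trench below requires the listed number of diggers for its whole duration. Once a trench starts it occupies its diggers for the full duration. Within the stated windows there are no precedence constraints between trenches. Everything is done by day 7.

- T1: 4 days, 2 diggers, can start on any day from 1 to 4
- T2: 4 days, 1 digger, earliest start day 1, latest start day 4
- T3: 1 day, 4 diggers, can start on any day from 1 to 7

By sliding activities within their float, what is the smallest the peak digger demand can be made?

Early-start (T1@1, T2@1, T3@1) gives peak 7: d1:7  d2:3  d3:3  d4:3  d5:0  d6:0  d7:0.
Shift T3→5.
Schedule T1@1, T2@1, T3@5: d1:3  d2:3  d3:3  d4:3  d5:4  d6:0  d7:0 — peak 4.

4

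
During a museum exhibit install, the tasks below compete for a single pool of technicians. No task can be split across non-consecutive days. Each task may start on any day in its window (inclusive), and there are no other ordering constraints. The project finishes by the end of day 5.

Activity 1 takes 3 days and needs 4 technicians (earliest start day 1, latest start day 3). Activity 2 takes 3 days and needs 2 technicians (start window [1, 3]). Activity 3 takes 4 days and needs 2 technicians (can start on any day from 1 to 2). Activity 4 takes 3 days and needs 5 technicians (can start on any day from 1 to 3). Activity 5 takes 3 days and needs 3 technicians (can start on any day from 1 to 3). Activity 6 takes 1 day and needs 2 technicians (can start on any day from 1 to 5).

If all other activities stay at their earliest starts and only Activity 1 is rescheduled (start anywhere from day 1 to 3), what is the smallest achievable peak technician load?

16

Activity 1@1: d1:18  d2:16  d3:16  d4:2  d5:0 → peak 18
Activity 1@2: d1:14  d2:16  d3:16  d4:6  d5:0 → peak 16
Activity 1@3: d1:14  d2:12  d3:16  d4:6  d5:4 → peak 16
Best is Activity 1@2, peak 16.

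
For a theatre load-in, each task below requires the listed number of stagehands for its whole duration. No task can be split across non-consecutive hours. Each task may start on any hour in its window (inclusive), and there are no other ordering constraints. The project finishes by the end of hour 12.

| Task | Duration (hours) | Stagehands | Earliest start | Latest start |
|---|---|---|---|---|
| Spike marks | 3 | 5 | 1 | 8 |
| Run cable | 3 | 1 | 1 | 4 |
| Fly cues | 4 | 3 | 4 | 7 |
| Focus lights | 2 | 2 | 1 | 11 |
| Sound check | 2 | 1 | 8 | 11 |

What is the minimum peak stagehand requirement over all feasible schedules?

5

Early-start (Spike marks@1, Run cable@1, Fly cues@4, Focus lights@1, Sound check@8) gives peak 8: h1:8  h2:8  h3:6  h4:3  h5:3  h6:3  h7:3  h8:1  h9:1  h10:0  h11:0  h12:0.
Shift Run cable→4, Focus lights→7.
Schedule Spike marks@1, Run cable@4, Fly cues@4, Focus lights@7, Sound check@8: h1:5  h2:5  h3:5  h4:4  h5:4  h6:4  h7:5  h8:3  h9:1  h10:0  h11:0  h12:0 — peak 5.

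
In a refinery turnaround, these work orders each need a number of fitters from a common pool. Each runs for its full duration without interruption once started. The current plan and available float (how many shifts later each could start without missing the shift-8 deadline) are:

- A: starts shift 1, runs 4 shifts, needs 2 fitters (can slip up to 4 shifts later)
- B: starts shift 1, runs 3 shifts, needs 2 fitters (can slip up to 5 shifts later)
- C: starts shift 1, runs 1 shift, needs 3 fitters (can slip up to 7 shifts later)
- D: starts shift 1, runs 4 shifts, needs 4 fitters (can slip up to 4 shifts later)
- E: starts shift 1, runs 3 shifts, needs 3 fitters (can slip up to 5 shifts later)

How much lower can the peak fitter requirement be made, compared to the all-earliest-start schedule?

8

Early-start peak: s1:14  s2:11  s3:11  s4:6  s5:0  s6:0  s7:0  s8:0 ⇒ 14.
Leveled (A@1, B@5, C@1, D@2, E@6): s1:5  s2:6  s3:6  s4:6  s5:6  s6:5  s7:5  s8:3 ⇒ 6.
Reduction 14 − 6 = 8.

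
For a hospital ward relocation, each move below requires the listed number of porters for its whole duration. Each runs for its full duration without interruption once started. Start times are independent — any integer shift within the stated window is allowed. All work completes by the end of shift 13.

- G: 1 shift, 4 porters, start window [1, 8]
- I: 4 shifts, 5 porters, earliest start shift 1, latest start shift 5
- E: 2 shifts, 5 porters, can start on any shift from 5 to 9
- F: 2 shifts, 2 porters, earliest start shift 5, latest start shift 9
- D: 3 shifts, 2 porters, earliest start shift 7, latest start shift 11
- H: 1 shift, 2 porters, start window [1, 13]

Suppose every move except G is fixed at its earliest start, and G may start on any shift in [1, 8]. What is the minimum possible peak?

G@1: s1:11  s2:5  s3:5  s4:5  s5:7  s6:7  s7:2  s8:2  s9:2  s10:0  s11:0  s12:0  s13:0 → peak 11
G@2: s1:7  s2:9  s3:5  s4:5  s5:7  s6:7  s7:2  s8:2  s9:2  s10:0  s11:0  s12:0  s13:0 → peak 9
G@3: s1:7  s2:5  s3:9  s4:5  s5:7  s6:7  s7:2  s8:2  s9:2  s10:0  s11:0  s12:0  s13:0 → peak 9
G@4: s1:7  s2:5  s3:5  s4:9  s5:7  s6:7  s7:2  s8:2  s9:2  s10:0  s11:0  s12:0  s13:0 → peak 9
G@5: s1:7  s2:5  s3:5  s4:5  s5:11  s6:7  s7:2  s8:2  s9:2  s10:0  s11:0  s12:0  s13:0 → peak 11
G@6: s1:7  s2:5  s3:5  s4:5  s5:7  s6:11  s7:2  s8:2  s9:2  s10:0  s11:0  s12:0  s13:0 → peak 11
G@7: s1:7  s2:5  s3:5  s4:5  s5:7  s6:7  s7:6  s8:2  s9:2  s10:0  s11:0  s12:0  s13:0 → peak 7
G@8: s1:7  s2:5  s3:5  s4:5  s5:7  s6:7  s7:2  s8:6  s9:2  s10:0  s11:0  s12:0  s13:0 → peak 7
Best is G@7, peak 7.

7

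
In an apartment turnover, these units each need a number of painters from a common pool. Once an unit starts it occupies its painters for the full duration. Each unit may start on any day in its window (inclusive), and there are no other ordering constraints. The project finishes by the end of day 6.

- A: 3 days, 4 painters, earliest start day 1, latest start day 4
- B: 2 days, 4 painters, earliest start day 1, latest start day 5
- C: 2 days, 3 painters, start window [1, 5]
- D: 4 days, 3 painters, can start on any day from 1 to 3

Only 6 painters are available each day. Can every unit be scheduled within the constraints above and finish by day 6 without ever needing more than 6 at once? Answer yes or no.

Total painter-days = 38; over 6 days the average is 38/6 > 6, so some day must exceed 6.

no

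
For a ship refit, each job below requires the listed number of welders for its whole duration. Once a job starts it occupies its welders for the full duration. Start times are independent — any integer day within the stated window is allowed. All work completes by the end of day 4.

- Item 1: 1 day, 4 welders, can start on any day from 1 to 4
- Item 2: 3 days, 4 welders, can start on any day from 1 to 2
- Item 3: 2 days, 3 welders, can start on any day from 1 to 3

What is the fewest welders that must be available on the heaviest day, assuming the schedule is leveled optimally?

Early-start (Item 1@1, Item 2@1, Item 3@1) gives peak 11: d1:11  d2:7  d3:4  d4:0.
Shift Item 2→2.
Schedule Item 1@1, Item 2@2, Item 3@1: d1:7  d2:7  d3:4  d4:4 — peak 7.
No arrangement of the 24 feasible schedules does better.

7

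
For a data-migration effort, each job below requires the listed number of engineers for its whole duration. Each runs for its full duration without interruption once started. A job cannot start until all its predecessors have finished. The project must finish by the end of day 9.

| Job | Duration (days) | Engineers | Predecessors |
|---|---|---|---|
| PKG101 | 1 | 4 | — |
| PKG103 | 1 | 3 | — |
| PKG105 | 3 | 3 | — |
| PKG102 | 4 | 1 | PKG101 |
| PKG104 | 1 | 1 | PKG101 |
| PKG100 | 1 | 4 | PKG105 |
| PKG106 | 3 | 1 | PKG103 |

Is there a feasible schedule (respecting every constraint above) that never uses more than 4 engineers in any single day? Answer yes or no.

Schedule PKG101@1, PKG103@2, PKG105@3, PKG102@2, PKG104@6, PKG100@9, PKG106@6: d1:4  d2:4  d3:4  d4:4  d5:4  d6:2  d7:1  d8:1  d9:4 — peak 4 ≤ 4.

yes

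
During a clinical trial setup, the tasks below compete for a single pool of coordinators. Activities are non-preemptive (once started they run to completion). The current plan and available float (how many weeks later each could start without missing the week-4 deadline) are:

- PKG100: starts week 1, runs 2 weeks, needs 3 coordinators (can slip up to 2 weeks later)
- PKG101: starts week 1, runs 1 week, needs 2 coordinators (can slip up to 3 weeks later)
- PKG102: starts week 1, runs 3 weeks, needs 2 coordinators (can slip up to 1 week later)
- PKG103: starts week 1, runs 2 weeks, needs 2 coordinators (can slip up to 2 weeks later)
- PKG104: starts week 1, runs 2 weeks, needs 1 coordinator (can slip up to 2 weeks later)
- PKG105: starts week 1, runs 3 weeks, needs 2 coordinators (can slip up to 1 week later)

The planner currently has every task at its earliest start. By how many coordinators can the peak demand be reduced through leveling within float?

Early-start peak: w1:12  w2:10  w3:4  w4:0 ⇒ 12.
Leveled (PKG100@1, PKG101@1, PKG102@1, PKG103@3, PKG104@3, PKG105@2): w1:7  w2:7  w3:7  w4:5 ⇒ 7.
Reduction 12 − 7 = 5.

5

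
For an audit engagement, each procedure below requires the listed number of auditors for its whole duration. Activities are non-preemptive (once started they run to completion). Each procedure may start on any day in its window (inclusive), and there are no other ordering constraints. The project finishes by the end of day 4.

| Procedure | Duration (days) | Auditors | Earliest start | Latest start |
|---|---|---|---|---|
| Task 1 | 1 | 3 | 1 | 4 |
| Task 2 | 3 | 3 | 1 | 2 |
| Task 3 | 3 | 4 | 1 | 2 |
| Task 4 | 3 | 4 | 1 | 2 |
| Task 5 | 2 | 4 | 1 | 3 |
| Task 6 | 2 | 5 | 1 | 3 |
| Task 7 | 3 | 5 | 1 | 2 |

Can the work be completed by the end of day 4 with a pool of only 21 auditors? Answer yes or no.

yes

Schedule Task 1@1, Task 2@1, Task 3@1, Task 4@1, Task 5@1, Task 6@3, Task 7@2: d1:18  d2:20  d3:21  d4:10 — peak 21 ≤ 21.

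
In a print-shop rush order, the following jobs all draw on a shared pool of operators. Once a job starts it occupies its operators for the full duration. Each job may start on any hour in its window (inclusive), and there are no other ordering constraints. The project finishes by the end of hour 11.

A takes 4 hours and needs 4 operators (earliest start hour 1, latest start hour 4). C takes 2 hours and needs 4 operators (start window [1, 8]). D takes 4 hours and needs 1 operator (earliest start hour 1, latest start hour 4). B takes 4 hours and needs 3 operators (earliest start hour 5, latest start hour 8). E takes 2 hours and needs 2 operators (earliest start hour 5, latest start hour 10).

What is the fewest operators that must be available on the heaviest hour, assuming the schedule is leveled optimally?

5

Early-start (A@1, C@1, D@1, B@5, E@5) gives peak 9: h1:9  h2:9  h3:5  h4:5  h5:5  h6:5  h7:3  h8:3  h9:0  h10:0  h11:0.
Shift C→5, B→7, E→7.
Schedule A@1, C@5, D@1, B@7, E@7: h1:5  h2:5  h3:5  h4:5  h5:4  h6:4  h7:5  h8:5  h9:3  h10:3  h11:0 — peak 5.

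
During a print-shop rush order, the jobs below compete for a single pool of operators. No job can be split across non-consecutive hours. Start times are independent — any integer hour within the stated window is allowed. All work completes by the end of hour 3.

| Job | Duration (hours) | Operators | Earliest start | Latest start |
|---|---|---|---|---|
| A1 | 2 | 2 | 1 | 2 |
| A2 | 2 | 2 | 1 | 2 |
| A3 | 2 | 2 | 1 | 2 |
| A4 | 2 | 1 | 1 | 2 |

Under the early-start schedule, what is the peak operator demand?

7

Early-start schedule: A1@1, A2@1, A3@1, A4@1.
Load per hour: hour 1: 7, hour 2: 7, hour 3: 0.
Peak is 7.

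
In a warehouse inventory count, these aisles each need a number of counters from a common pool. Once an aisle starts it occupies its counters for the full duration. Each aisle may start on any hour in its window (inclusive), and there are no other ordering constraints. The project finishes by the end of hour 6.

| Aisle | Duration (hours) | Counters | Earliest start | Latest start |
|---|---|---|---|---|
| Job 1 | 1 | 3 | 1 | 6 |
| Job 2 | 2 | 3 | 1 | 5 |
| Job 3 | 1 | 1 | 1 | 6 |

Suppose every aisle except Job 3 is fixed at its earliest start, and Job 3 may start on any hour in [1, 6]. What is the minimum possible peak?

Job 3@1: h1:7  h2:3  h3:0  h4:0  h5:0  h6:0 → peak 7
Job 3@2: h1:6  h2:4  h3:0  h4:0  h5:0  h6:0 → peak 6
Job 3@3: h1:6  h2:3  h3:1  h4:0  h5:0  h6:0 → peak 6
Job 3@4: h1:6  h2:3  h3:0  h4:1  h5:0  h6:0 → peak 6
Job 3@5: h1:6  h2:3  h3:0  h4:0  h5:1  h6:0 → peak 6
Job 3@6: h1:6  h2:3  h3:0  h4:0  h5:0  h6:1 → peak 6
Best is Job 3@2, peak 6.

6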